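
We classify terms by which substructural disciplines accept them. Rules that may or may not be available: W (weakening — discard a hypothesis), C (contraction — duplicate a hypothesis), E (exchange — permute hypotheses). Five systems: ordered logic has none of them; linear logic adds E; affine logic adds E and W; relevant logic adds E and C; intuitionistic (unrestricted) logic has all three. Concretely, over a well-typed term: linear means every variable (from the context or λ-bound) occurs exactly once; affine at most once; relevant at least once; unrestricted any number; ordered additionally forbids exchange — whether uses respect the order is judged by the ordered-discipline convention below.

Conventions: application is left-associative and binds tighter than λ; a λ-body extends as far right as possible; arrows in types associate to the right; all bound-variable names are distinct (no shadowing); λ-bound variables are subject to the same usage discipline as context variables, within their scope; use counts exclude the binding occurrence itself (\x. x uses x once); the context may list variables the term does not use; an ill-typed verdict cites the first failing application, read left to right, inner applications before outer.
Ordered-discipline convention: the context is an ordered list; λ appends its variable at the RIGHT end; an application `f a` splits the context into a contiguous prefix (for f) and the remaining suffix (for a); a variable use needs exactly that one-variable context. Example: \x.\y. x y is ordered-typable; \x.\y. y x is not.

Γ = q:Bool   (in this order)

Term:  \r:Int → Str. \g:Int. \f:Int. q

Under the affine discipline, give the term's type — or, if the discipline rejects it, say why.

term : (Int → Str) → Int → Int → Bool
variable uses: q=1, r (bound)=0, g (bound)=0, f (bound)=0
left-to-right use order: q
typing: well-typed at (Int → Str) → Int → Int → Bool
summary: ordered ✗ | linear ✗ | affine ✓ | relevant ✗ | unrestricted ✓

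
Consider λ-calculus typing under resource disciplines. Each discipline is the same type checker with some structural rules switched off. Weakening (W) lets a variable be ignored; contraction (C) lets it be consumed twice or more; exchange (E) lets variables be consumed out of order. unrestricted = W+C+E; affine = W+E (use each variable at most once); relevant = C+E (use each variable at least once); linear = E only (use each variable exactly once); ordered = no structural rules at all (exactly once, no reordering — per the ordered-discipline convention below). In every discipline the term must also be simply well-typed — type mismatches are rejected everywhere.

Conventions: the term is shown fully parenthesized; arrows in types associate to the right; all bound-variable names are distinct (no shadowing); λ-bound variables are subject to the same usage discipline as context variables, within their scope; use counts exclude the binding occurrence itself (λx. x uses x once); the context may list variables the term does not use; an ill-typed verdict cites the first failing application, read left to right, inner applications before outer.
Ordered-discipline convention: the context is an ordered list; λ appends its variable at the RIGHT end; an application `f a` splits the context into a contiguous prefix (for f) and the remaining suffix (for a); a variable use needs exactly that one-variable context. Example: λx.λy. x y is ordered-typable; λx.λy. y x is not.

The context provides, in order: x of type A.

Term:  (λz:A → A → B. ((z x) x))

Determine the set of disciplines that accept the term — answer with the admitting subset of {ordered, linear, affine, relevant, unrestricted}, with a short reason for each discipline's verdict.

accepted by: relevant, unrestricted
usage: x=2; z (bound)=1
uses in reading order: z, x, x
typing: well-typed at (A → A → B) → B
ordered: ✗, x ×2 used more than once (contraction)
linear: ✗, x ×2 used more than once (contraction)
affine: ✗, x ×2 used more than once (contraction)
relevant: ✓, every one of x, z appears
unrestricted: ✓, simply typable at (A → A → B) → B; W, C, E all held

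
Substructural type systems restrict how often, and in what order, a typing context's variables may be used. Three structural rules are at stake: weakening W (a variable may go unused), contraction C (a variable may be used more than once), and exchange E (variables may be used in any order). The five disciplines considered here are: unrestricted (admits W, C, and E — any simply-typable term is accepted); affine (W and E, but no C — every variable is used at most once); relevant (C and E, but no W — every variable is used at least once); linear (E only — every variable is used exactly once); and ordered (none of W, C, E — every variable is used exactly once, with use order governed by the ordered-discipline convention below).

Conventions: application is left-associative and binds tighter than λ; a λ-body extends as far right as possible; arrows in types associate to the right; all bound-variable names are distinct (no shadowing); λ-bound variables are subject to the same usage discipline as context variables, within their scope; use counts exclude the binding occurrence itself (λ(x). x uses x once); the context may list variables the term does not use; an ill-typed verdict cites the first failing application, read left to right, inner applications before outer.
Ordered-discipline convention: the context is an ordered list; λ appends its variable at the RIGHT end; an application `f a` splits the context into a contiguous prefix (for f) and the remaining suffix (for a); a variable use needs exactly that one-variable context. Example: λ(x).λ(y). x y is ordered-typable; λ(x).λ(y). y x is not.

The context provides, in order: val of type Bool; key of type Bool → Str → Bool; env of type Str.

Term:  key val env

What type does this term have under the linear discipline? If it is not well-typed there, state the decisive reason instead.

term : Bool
usage: val ×1; key ×1; env ×1
order of uses: key, val, env
typing: ✓ — Bool
across the five disciplines: ordered ✗ · linear ✓ · affine ✓ · relevant ✓ · unrestricted ✓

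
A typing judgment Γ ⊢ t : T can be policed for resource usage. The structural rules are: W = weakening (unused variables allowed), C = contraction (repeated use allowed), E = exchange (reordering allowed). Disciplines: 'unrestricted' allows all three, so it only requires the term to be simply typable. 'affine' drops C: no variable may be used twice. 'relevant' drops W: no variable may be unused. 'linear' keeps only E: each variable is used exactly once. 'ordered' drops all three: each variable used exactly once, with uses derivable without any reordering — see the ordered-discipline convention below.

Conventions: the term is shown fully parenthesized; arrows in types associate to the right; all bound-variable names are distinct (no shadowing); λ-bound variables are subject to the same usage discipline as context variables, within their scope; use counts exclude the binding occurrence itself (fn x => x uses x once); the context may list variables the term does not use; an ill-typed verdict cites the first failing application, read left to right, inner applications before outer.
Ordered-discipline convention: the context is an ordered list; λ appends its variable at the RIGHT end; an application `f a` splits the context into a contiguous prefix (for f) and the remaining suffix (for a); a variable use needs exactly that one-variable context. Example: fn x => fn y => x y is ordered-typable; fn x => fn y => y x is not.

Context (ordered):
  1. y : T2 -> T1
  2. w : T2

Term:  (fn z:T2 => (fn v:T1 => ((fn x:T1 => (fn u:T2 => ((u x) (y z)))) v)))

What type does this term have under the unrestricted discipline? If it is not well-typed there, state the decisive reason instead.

not well-typed under unrestricted — the type mismatch rejects it
use counts: y ×1, w ×0, z (λ-bound) ×1, v (λ-bound) ×1, x (λ-bound) ×1, u (λ-bound) ×1
uses in reading order: u, x, y, z, v
typing: ill-typed: non-arrow in function slot: T2
summary: ordered ✗, linear ✗, affine ✗, relevant ✗, unrestricted ✗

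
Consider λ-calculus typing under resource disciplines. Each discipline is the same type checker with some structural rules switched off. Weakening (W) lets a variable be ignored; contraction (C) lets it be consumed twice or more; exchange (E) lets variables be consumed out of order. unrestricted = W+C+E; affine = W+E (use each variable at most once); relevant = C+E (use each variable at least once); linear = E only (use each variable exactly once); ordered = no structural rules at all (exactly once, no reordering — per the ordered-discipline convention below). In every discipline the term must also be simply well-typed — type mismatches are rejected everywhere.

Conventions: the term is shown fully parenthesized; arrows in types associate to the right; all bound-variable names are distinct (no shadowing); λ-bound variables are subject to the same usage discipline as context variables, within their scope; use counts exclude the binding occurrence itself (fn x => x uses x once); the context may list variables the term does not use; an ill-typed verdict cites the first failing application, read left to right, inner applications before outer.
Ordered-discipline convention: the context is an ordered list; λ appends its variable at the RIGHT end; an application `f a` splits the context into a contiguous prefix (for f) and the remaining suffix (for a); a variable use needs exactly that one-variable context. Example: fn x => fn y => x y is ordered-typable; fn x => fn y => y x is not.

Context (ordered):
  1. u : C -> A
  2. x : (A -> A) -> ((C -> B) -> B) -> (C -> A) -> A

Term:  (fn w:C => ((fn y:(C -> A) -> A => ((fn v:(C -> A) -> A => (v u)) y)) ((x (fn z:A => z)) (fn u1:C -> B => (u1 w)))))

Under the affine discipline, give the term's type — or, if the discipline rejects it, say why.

term : C -> A
usage: u=1, x=1, w [bound]=1, y [bound]=1, v [bound]=1, z [bound]=1, u1 [bound]=1
uses in reading order: v, u, y, x, z, u1, w
typing: the term checks, with type C -> A
per-discipline verdicts: ordered ✗ · linear ✓ · affine ✓ · relevant ✓ · unrestricted ✓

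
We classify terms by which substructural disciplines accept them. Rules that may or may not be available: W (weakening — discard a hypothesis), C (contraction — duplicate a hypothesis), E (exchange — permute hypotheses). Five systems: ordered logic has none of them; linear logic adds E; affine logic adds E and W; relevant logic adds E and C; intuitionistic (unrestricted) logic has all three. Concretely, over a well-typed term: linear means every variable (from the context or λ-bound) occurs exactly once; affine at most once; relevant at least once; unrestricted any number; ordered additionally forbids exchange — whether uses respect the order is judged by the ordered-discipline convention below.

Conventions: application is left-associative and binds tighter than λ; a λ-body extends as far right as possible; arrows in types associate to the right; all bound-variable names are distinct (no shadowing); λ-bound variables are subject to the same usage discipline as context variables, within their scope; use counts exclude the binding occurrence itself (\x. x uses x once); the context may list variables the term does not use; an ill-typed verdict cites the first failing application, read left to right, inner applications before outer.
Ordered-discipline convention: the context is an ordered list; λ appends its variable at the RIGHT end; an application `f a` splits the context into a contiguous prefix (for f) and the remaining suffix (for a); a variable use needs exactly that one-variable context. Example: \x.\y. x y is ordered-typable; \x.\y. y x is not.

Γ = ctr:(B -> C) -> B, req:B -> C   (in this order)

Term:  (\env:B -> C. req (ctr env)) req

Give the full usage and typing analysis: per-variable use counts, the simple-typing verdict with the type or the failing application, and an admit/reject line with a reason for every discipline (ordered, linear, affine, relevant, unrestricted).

usage: ctr ×1, req ×2, env (bound) ×1
order of uses: req, ctr, env, req
typing: well-typed at C
ordered ✗ (repeated use of req ×2)
linear ✗ (repeated use of req ×2)
affine ✗ (repeated use of req ×2)
relevant ✓ (none of ctr, req, env goes unused)
unrestricted ✓ (typability at C is all that's needed)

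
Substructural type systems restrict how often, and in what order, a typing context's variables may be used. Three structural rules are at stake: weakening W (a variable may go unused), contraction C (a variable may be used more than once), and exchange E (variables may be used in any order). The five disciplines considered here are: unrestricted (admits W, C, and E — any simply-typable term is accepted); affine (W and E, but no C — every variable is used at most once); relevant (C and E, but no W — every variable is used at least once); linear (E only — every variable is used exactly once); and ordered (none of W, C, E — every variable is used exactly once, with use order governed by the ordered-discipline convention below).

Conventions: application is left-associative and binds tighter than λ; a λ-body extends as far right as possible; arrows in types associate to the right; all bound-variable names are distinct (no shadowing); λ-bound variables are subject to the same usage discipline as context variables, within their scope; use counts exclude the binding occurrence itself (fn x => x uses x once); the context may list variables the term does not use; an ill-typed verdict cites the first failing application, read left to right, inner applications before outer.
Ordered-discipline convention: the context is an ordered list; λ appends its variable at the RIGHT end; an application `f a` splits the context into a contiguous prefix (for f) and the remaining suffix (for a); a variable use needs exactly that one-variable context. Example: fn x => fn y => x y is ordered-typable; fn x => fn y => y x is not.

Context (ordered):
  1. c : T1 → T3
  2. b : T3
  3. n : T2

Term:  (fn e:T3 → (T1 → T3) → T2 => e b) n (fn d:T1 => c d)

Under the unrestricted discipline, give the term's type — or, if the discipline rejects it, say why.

not well-typed under unrestricted — the type mismatch rejects it
use counts: c=1, b=1, n=1, e (bound)=1, d (bound)=1
order of uses: e, b, n, c, d
typing: ill-typed: argument of type T2 where T3 → (T1 → T3) → T2 is required
summary: ordered ✗ · linear ✗ · affine ✗ · relevant ✗ · unrestricted ✗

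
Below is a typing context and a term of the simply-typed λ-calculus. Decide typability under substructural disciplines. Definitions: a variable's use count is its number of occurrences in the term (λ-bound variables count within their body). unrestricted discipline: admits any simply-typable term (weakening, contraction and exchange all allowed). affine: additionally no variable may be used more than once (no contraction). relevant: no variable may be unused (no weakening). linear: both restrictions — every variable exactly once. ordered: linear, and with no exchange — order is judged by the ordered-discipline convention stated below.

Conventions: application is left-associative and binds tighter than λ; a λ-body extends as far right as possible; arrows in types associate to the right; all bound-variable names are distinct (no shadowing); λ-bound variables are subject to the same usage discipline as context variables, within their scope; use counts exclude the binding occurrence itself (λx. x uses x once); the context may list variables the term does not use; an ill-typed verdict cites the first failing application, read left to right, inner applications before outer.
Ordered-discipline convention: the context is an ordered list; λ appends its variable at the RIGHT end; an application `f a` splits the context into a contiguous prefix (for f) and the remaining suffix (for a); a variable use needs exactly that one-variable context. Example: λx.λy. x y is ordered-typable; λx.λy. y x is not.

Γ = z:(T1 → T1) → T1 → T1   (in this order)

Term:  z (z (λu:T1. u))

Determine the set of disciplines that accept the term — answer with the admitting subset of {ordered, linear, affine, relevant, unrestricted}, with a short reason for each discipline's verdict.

admitted in: relevant, unrestricted
use counts: z: 2×; u (λ-bound): 1×
uses in reading order: z, z, u
typing: well-typed — term : T1 → T1
ordered ✗ (repeated use of z ×2)
linear ✗ (repeated use of z ×2)
affine ✗ (repeated use of z ×2)
relevant ✓ (none of z, u goes unused)
unrestricted ✓ (typability at T1 → T1 is all that's needed)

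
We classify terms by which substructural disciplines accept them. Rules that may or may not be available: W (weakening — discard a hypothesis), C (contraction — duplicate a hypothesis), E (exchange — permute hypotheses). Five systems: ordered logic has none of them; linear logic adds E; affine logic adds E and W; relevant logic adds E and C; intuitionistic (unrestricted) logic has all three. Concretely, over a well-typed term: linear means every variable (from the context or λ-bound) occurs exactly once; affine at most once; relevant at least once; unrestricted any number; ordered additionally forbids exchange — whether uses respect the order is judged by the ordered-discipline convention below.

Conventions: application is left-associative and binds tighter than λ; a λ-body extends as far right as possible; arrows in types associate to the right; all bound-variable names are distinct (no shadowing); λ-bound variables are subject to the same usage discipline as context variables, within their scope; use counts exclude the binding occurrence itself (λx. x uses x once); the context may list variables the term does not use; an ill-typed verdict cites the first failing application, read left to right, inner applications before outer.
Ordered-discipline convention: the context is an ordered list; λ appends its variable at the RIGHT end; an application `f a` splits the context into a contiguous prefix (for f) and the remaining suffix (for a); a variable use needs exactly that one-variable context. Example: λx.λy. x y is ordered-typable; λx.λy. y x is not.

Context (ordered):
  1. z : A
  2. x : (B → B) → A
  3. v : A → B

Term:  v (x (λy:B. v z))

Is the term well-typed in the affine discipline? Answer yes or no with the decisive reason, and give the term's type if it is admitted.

no — uses contraction: v ×2
counts: z=1; x=1; v=2; y (bound)=0
use order (left to right): v, x, v, z
typing: ✓ — B
per-discipline verdicts: ordered ✗, linear ✗, affine ✗, relevant ✗, unrestricted ✓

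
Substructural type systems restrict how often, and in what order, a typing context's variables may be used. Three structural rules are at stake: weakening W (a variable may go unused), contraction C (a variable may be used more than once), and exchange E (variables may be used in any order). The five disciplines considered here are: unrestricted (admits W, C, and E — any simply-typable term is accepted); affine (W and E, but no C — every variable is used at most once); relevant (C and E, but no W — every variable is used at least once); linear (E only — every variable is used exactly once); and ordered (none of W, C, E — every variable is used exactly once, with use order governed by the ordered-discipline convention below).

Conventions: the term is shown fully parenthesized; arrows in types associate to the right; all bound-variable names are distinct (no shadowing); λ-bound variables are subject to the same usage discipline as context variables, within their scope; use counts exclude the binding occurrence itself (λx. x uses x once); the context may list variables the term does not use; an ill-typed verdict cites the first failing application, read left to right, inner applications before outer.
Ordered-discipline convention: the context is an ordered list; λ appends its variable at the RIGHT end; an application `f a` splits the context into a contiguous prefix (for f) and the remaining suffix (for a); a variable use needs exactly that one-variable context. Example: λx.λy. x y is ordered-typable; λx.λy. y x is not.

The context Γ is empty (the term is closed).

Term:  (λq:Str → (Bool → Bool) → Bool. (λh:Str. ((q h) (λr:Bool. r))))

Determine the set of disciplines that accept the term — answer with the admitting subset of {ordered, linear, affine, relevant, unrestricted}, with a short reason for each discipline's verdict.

admitting disciplines: ordered, linear, affine, relevant, unrestricted
use counts: q [bound]=1, h [bound]=1, r [bound]=1
use order (left to right): q, h, r
typing: well-typed — term : (Str → (Bool → Bool) → Bool) → Str → Bool
ordered: ✓ — q, h, r: once each, no exchange needed
linear: ✓ — q, h, r: one use apiece
affine: ✓ — none of q, h, r used more than once
relevant: ✓ — at least one use each (q, h, r)
unrestricted: ✓ — simply typable at (Str → (Bool → Bool) → Bool) → Str → Bool; W, C, E all held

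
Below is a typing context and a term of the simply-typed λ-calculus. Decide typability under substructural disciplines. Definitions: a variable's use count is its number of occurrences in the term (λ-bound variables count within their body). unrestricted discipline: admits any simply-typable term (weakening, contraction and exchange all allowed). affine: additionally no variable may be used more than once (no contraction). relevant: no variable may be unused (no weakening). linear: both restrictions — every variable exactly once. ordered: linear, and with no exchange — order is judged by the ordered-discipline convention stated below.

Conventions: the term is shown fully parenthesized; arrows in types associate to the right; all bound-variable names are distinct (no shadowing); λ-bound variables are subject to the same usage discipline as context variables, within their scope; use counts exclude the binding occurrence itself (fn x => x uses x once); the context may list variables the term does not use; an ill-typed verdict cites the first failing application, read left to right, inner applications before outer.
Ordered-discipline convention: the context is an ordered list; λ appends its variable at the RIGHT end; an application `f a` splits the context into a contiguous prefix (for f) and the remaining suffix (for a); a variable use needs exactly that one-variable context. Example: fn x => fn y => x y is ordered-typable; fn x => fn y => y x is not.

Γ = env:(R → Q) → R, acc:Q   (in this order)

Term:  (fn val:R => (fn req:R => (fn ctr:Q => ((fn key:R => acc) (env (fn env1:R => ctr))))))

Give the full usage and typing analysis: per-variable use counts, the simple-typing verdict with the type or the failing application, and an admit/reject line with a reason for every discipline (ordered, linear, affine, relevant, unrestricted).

counts: env: 1×, acc: 1×, val (λ-bound): 0×, req (λ-bound): 0×, ctr (λ-bound): 1×, key (λ-bound): 0×, env1 (λ-bound): 0×
use order (left to right): acc, env, ctr
typing: the term checks, with type R → R → Q → Q
ordered: ✗, needs weakening: val, req, key, env1 unused
linear: ✗, needs weakening: val, req, key, env1 unused
affine: ✓, env, acc, val, req, ctr, key, env1: no repeats, contraction unneeded
relevant: ✗, needs weakening: val, req, key, env1 unused
unrestricted: ✓, typability at R → R → Q → Q is all that's needed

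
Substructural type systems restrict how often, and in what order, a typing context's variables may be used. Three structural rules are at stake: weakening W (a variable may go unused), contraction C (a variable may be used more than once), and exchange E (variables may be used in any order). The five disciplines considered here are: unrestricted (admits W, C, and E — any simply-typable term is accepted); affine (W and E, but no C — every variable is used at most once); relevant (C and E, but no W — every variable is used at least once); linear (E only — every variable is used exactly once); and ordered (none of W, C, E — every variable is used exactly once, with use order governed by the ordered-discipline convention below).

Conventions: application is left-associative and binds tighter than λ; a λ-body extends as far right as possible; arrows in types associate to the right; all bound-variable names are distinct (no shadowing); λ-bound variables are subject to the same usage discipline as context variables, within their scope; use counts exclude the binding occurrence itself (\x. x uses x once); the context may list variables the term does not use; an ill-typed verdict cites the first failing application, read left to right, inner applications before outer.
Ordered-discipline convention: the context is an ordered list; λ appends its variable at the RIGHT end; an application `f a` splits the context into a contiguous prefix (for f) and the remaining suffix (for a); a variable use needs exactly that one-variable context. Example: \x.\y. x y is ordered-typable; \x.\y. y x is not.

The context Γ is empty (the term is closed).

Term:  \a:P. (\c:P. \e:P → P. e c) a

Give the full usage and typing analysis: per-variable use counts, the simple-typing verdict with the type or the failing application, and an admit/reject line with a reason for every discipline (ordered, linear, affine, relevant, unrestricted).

counts: a (bound) ×1; c (bound) ×1; e (bound) ×1
order of uses: e, c, a
typing: well-typed at P → (P → P) → P
ordered ✗ (use order e, c, a needs exchange)
linear ✓ (single use per variable (a, c, e))
affine ✓ (no duplicate uses among a, c, e)
relevant ✓ (none of a, c, e goes unused)
unrestricted ✓ (type-checks (P → (P → P) → P) and nothing is barred)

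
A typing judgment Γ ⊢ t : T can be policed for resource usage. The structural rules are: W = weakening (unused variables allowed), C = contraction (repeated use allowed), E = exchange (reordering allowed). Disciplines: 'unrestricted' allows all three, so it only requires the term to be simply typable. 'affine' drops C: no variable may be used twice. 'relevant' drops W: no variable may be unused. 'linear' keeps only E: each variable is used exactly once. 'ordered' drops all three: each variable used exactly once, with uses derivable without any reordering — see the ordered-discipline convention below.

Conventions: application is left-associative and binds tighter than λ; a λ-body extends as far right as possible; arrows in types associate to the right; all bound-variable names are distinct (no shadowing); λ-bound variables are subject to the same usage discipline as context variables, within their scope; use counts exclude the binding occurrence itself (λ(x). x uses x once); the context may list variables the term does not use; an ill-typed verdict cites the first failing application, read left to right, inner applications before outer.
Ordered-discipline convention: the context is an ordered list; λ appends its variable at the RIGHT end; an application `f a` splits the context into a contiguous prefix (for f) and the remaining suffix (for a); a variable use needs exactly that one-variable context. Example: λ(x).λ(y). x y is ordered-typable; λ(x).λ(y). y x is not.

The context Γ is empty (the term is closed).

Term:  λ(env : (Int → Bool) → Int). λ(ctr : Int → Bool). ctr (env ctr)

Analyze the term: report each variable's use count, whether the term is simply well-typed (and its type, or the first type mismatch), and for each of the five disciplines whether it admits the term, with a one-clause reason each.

variable uses: env [bound]: 1; ctr [bound]: 2
left-to-right use order: ctr, env, ctr
typing: well-typed at ((Int → Bool) → Int) → (Int → Bool) → Bool
ordered ✗ (ctr ×2 used more than once (contraction))
linear ✗ (ctr ×2 used more than once (contraction))
affine ✗ (ctr ×2 used more than once (contraction))
relevant ✓ (env, ctr: all used, weakening unneeded)
unrestricted ✓ (typability at ((Int → Bool) → Int) → (Int → Bool) → Bool is all that's needed)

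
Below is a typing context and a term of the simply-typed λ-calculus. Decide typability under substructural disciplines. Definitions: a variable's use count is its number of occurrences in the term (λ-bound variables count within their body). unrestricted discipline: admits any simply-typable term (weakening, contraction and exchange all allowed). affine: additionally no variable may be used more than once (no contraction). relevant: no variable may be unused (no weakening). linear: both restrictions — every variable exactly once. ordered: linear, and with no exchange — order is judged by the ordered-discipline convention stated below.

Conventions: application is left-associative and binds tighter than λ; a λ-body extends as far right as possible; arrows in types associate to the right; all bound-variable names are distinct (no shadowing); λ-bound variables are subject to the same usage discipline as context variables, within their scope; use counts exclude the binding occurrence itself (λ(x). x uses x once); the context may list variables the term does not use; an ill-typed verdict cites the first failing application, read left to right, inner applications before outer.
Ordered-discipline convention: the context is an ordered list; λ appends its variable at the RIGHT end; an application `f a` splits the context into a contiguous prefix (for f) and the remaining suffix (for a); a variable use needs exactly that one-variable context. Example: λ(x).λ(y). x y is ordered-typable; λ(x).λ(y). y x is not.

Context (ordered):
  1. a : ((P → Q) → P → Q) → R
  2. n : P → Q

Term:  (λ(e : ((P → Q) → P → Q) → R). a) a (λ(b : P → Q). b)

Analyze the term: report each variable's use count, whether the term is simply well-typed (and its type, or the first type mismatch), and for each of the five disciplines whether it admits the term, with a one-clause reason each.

use counts: a ×2; n ×0; e [bound] ×0; b [bound] ×1
uses in reading order: a, a, b
typing: well-typed — term : R
ordered: ✗ — a ×2 used more than once (contraction); needs weakening: n, e unused
linear: ✗ — a ×2 used more than once (contraction); needs weakening: n, e unused
affine: ✗ — a ×2 used more than once (contraction)
relevant: ✗ — needs weakening: n, e unused
unrestricted: ✓ — typability at R is all that's needed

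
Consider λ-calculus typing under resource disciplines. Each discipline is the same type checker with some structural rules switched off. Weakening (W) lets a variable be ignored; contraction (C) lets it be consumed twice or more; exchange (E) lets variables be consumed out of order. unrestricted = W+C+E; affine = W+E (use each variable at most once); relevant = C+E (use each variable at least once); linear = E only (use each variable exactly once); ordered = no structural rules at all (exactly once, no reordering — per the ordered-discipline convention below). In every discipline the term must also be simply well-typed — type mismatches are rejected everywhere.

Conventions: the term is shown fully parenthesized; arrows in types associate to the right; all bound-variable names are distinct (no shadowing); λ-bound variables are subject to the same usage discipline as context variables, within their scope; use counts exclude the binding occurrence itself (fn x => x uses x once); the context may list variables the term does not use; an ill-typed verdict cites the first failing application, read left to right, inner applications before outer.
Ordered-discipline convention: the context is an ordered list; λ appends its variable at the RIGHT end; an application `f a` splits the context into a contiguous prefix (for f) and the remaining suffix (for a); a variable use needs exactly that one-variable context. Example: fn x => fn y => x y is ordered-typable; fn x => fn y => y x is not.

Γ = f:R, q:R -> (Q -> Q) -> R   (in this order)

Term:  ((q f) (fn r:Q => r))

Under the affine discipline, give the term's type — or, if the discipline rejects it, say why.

term : R
counts: f: 1; q: 1; r [bound]: 1
use order (left to right): q, f, r
typing: well-typed at R
summary: ordered ✗ | linear ✓ | affine ✓ | relevant ✓ | unrestricted ✓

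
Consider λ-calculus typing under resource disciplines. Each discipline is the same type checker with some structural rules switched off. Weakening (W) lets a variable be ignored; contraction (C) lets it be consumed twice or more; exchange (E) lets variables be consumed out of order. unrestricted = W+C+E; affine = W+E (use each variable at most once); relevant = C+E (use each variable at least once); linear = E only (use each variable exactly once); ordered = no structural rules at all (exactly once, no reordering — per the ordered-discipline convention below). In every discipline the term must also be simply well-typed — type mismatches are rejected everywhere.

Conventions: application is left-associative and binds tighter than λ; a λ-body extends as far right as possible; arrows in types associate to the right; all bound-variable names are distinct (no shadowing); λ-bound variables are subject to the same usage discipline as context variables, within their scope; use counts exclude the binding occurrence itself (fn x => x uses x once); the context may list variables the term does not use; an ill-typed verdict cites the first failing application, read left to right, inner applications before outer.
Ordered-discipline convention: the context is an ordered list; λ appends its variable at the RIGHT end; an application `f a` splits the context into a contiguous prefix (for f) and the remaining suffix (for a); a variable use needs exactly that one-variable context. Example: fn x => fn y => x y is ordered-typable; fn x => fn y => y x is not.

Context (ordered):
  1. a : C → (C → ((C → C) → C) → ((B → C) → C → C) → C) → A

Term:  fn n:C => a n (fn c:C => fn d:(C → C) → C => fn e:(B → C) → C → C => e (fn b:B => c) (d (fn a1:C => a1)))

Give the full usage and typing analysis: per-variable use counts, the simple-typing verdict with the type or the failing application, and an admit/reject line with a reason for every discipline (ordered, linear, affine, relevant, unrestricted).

use counts: a ×1; n (bound) ×1; c (bound) ×1; d (bound) ×1; e (bound) ×1; b (bound) ×0; a1 (bound) ×1
left-to-right use order: a, n, e, c, d, a1
typing: the term checks, with type C → A
ordered: ✗ — b never used (weakening)
linear: ✗ — b never used (weakening)
affine: ✓ — no duplicate uses among a, n, c, d, e, b, a1
relevant: ✗ — b never used (weakening)
unrestricted: ✓ — simply typable at C → A; W, C, E all held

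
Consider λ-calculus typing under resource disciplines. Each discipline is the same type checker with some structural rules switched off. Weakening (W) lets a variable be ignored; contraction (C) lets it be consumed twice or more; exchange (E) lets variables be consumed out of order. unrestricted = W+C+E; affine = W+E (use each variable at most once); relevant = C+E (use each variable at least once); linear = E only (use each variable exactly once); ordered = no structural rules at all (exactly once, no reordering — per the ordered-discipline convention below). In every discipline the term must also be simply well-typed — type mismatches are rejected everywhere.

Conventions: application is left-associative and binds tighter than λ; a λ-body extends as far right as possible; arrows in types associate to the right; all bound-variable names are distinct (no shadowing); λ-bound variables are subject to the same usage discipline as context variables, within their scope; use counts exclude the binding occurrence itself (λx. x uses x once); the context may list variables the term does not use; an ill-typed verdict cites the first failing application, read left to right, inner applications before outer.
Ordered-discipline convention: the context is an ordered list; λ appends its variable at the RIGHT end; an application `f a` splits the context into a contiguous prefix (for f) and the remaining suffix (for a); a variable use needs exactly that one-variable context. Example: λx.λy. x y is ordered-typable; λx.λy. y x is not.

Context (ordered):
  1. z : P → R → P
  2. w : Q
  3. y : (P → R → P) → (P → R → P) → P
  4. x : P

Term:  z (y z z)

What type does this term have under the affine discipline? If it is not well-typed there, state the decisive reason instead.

not well-typed under affine — uses contraction: z ×3
variable uses: z ×3, w ×0, y ×1, x ×0
uses in reading order: z, y, z, z
typing: well-typed at R → P
per-discipline verdicts: ordered ✗ · linear ✗ · affine ✗ · relevant ✗ · unrestricted ✓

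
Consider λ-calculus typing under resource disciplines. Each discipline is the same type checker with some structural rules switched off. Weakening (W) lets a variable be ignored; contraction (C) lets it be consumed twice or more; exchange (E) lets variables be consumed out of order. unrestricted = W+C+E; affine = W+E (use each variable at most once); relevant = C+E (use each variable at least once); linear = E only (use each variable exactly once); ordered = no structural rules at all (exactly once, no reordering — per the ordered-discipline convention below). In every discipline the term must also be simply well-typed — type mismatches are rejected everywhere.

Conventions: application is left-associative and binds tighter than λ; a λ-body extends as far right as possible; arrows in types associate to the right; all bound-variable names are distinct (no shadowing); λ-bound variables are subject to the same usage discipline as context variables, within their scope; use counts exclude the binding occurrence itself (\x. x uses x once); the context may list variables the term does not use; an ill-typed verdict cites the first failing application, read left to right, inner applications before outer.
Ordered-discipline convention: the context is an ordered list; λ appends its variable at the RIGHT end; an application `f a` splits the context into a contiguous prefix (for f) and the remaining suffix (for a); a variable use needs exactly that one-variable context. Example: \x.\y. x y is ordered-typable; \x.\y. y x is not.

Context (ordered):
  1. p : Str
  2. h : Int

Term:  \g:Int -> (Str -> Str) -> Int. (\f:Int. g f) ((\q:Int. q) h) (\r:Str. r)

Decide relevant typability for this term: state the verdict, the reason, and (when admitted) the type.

no — needs weakening: p unused
variable uses: p ×0; h ×1; g (λ-bound) ×1; f (λ-bound) ×1; q (λ-bound) ×1; r (λ-bound) ×1
order of uses: g, f, q, h, r
typing: ✓ — (Int -> (Str -> Str) -> Int) -> Int
all disciplines: ordered ✗; linear ✗; affine ✓; relevant ✗; unrestricted ✓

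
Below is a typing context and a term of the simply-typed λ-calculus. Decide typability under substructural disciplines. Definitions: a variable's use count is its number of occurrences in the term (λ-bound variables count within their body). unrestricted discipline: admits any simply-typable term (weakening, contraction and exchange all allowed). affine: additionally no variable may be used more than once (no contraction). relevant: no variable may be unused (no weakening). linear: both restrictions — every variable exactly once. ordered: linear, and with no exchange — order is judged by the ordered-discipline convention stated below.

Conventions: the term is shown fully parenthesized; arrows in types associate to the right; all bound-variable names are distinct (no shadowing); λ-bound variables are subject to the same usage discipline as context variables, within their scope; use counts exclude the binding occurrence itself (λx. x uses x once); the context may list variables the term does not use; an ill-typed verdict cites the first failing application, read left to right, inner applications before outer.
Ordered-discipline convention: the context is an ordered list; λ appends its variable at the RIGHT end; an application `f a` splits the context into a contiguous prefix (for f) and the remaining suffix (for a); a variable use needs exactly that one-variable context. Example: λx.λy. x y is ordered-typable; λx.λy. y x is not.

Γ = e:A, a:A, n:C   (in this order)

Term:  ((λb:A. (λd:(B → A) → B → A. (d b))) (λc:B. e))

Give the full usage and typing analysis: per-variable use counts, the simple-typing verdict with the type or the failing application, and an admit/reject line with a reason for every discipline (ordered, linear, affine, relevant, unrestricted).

counts: e=1; a=0; n=0; b (bound)=1; d (bound)=1; c (bound)=0
uses in reading order: d, b, e
typing: ill-typed: an application expects B → A but receives A
ordered: ✗, fails simple typing
linear: ✗, a type mismatch blocks all five
affine: ✗, the type mismatch rejects it
relevant: ✗, not simply typable
unrestricted: ✗, fails simple typing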